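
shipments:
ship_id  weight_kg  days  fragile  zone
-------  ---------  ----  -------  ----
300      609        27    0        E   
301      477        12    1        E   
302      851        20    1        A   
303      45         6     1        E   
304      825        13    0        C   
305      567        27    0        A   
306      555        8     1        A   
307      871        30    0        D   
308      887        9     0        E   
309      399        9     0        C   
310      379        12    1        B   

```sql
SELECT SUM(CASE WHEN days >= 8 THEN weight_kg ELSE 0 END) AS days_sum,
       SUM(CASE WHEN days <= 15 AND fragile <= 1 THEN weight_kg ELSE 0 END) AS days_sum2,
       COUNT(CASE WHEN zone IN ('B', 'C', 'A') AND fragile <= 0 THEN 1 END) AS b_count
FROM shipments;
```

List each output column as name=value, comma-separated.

days_sum=6420, days_sum2=3567, b_count=3

[days_sum: days >= 8]
ship_id=300: ✓ → 609
ship_id=301: ✓ → 477
ship_id=302: ✓ → 851
ship_id=303: ✗
ship_id=304: ✓ → 825
ship_id=305: ✓ → 567
ship_id=306: ✓ → 555
ship_id=307: ✓ → 871
ship_id=308: ✓ → 887
ship_id=309: ✓ → 399
ship_id=310: ✓ → 379
days_sum = 609 + 477 + 851 + 825 + 567 + 555 + 871 + 887 + 399 + 379 = 6420
—
[days_sum2: days <= 15 AND fragile <= 1]
ship_id=300: ✗
ship_id=301: ✓ → 477
ship_id=302: ✗
ship_id=303: ✓ → 45
ship_id=304: ✓ → 825
ship_id=305: ✗
ship_id=306: ✓ → 555
ship_id=307: ✗
ship_id=308: ✓ → 887
ship_id=309: ✓ → 399
ship_id=310: ✓ → 379
days_sum2 = 477 + 45 + 825 + 555 + 887 + 399 + 379 = 3567
—
[b_count: zone IN ('B', 'C', 'A') AND fragile <= 0]
ship_id=300: ✗
ship_id=301: ✗
ship_id=302: ✗
ship_id=303: ✗
ship_id=304: ✓ → 1
ship_id=305: ✓ → 1
ship_id=306: ✗
ship_id=307: ✗
ship_id=308: ✗
ship_id=309: ✓ → 1
ship_id=310: ✗
b_count = COUNT(1, 1, 1) = 3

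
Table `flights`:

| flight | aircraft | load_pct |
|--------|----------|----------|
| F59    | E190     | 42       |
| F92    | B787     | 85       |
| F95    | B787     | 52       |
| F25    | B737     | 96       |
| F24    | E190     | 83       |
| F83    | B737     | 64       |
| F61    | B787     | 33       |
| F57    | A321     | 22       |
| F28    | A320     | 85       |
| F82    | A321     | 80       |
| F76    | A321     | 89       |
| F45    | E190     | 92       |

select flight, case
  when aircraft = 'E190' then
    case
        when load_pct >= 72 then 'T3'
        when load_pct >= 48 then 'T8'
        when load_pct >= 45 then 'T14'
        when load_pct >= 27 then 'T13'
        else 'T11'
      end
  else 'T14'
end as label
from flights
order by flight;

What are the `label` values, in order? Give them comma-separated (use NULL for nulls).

flight=F24: aircraft='E190' → inner[load_pct >= 72] → T3
flight=F25: aircraft='B737' → outer ELSE → T14
flight=F28: aircraft='A320' → outer ELSE → T14
flight=F45: aircraft='E190' → inner[load_pct >= 72] → T3
flight=F57: aircraft='A321' → outer ELSE → T14
flight=F59: aircraft='E190' → inner[load_pct >= 27] → T13
flight=F61: aircraft='B787' → outer ELSE → T14
flight=F76: aircraft='A321' → outer ELSE → T14
flight=F82: aircraft='A321' → outer ELSE → T14
flight=F83: aircraft='B737' → outer ELSE → T14
flight=F92: aircraft='B787' → outer ELSE → T14
flight=F95: aircraft='B787' → outer ELSE → T14

T3, T14, T14, T3, T14, T13, T14, T14, T14, T14, T14, T14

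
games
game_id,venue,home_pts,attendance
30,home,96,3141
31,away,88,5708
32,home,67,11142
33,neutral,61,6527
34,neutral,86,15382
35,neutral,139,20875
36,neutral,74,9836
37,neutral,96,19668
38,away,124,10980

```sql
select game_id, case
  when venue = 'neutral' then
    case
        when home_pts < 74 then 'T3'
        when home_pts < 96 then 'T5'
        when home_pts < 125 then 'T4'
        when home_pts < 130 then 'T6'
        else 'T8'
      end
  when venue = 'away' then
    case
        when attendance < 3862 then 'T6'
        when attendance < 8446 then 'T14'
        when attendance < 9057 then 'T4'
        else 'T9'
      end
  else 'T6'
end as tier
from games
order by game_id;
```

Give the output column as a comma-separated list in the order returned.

game_id=30: venue='home' → outer ELSE → T6
game_id=31: venue='away' → inner[attendance < 8446] → T14
game_id=32: venue='home' → outer ELSE → T6
game_id=33: venue='neutral' → inner[home_pts < 74] → T3
game_id=34: venue='neutral' → inner[home_pts < 96] → T5
game_id=35: venue='neutral' → inner[ELSE] → T8
game_id=36: venue='neutral' → inner[home_pts < 96] → T5
game_id=37: venue='neutral' → inner[home_pts < 125] → T4
game_id=38: venue='away' → inner[ELSE] → T9

T6, T14, T6, T3, T5, T8, T5, T4, T9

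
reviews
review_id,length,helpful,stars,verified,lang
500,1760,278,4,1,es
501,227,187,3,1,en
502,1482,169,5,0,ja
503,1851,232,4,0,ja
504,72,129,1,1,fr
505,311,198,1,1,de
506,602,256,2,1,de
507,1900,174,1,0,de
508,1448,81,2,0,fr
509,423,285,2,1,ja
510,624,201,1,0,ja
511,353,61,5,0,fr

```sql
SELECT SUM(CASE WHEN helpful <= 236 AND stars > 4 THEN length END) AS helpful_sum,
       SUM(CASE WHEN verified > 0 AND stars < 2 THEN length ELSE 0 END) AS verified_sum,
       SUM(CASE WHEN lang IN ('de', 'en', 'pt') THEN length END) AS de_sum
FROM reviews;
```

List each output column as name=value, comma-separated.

[helpful_sum: helpful <= 236 AND stars > 4]
review_id=500: ✗
review_id=501: ✗
review_id=502: ✓ → 1482
review_id=503: ✗
review_id=504: ✗
review_id=505: ✗
review_id=506: ✗
review_id=507: ✗
review_id=508: ✗
review_id=509: ✗
review_id=510: ✗
review_id=511: ✓ → 353
helpful_sum = 1482 + 353 = 1835
—
[verified_sum: verified > 0 AND stars < 2]
review_id=500: ✗
review_id=501: ✗
review_id=502: ✗
review_id=503: ✗
review_id=504: ✓ → 72
review_id=505: ✓ → 311
review_id=506: ✗
review_id=507: ✗
review_id=508: ✗
review_id=509: ✗
review_id=510: ✗
review_id=511: ✗
verified_sum = 72 + 311 = 383
—
[de_sum: lang IN ('de', 'en', 'pt')]
review_id=500: ✗
review_id=501: ✓ → 227
review_id=502: ✗
review_id=503: ✗
review_id=504: ✗
review_id=505: ✓ → 311
review_id=506: ✓ → 602
review_id=507: ✓ → 1900
review_id=508: ✗
review_id=509: ✗
review_id=510: ✗
review_id=511: ✗
de_sum = 227 + 311 + 602 + 1900 = 3040

helpful_sum=1835, verified_sum=383, de_sum=3040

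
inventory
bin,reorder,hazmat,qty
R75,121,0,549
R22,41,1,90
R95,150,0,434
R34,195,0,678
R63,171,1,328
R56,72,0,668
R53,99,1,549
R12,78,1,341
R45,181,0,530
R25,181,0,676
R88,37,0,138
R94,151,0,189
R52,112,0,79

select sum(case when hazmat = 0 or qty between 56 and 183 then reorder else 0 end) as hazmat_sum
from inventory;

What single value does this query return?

1241

bin=R75: ✓ → 121
bin=R22: ✓ → 41
bin=R95: ✓ → 150
bin=R34: ✓ → 195
bin=R63: ✗
bin=R56: ✓ → 72
bin=R53: ✗
bin=R12: ✗
bin=R45: ✓ → 181
bin=R25: ✓ → 181
bin=R88: ✓ → 37
bin=R94: ✓ → 151
bin=R52: ✓ → 112
hazmat_sum = 121 + 41 + 150 + 195 + 72 + 181 + 181 + 37 + 151 + 112 = 1241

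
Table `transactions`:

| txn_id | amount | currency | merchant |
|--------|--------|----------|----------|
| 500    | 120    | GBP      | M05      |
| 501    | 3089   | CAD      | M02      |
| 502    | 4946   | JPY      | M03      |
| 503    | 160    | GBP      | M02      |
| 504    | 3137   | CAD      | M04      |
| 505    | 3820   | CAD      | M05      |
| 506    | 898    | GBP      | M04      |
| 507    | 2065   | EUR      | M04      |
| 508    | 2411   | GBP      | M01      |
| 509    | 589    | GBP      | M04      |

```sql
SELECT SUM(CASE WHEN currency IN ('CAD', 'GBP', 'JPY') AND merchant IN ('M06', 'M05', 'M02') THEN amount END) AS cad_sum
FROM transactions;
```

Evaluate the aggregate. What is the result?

txn_id=500: ✓ → 120
txn_id=501: ✓ → 3089
txn_id=502: ✗
txn_id=503: ✓ → 160
txn_id=504: ✗
txn_id=505: ✓ → 3820
txn_id=506: ✗
txn_id=507: ✗
txn_id=508: ✗
txn_id=509: ✗
cad_sum = 120 + 3089 + 160 + 3820 = 7189

7189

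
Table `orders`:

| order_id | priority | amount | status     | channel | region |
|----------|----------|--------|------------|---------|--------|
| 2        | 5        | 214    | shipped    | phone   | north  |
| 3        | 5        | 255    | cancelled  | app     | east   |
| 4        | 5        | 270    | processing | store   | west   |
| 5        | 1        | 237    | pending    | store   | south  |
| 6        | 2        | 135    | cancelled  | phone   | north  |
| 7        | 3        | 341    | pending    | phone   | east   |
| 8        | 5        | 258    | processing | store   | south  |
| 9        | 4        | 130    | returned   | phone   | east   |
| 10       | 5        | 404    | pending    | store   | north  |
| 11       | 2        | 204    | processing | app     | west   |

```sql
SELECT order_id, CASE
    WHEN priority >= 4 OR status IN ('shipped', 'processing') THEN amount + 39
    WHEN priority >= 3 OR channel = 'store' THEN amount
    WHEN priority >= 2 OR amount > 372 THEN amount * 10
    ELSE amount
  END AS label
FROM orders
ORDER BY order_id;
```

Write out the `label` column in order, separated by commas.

order_id=2: priority >= 4 OR status IN ('shipped', 'processing') → 253
order_id=3: priority >= 4 OR status IN ('shipped', 'processing') → 294
order_id=4: priority >= 4 OR status IN ('shipped', 'processing') → 309
order_id=5: priority >= 3 OR channel = 'store' → 237
order_id=6: priority >= 2 OR amount > 372 → 1350
order_id=7: priority >= 3 OR channel = 'store' → 341
order_id=8: priority >= 4 OR status IN ('shipped', 'processing') → 297
order_id=9: priority >= 4 OR status IN ('shipped', 'processing') → 169
order_id=10: priority >= 4 OR status IN ('shipped', 'processing') → 443
order_id=11: priority >= 4 OR status IN ('shipped', 'processing') → 243

253, 294, 309, 237, 1350, 341, 297, 169, 443, 243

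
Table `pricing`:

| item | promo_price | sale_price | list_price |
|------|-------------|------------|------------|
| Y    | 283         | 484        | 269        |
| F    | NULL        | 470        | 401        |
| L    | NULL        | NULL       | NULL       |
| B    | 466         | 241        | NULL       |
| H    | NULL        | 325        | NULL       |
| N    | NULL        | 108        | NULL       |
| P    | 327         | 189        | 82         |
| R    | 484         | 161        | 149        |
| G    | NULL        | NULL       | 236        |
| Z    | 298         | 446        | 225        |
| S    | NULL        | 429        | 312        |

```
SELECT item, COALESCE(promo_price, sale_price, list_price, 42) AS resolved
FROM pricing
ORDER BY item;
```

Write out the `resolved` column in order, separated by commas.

466, 470, 236, 325, 42, 108, 327, 484, 429, 283, 298

item=B: promo_price=466 → 466
item=F: promo_price=NULL, sale_price=470 → 470
item=G: promo_price=NULL, sale_price=NULL, list_price=236 → 236
item=H: promo_price=NULL, sale_price=325 → 325
item=L: promo_price=NULL, sale_price=NULL, list_price=NULL, → literal 42 → 42
item=N: promo_price=NULL, sale_price=108 → 108
item=P: promo_price=327 → 327
item=R: promo_price=484 → 484
item=S: promo_price=NULL, sale_price=429 → 429
item=Y: promo_price=283 → 283
item=Z: promo_price=298 → 298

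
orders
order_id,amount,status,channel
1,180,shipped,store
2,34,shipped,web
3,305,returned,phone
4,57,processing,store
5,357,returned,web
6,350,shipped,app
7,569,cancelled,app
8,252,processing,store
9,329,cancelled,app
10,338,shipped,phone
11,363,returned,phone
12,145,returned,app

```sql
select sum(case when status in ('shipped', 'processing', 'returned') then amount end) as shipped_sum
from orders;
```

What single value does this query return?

order_id=1: ✓ → 180
order_id=2: ✓ → 34
order_id=3: ✓ → 305
order_id=4: ✓ → 57
order_id=5: ✓ → 357
order_id=6: ✓ → 350
order_id=7: ✗
order_id=8: ✓ → 252
order_id=9: ✗
order_id=10: ✓ → 338
order_id=11: ✓ → 363
order_id=12: ✓ → 145
shipped_sum = 180 + 34 + 305 + 57 + 357 + 350 + 252 + 338 + 363 + 145 = 2381

2381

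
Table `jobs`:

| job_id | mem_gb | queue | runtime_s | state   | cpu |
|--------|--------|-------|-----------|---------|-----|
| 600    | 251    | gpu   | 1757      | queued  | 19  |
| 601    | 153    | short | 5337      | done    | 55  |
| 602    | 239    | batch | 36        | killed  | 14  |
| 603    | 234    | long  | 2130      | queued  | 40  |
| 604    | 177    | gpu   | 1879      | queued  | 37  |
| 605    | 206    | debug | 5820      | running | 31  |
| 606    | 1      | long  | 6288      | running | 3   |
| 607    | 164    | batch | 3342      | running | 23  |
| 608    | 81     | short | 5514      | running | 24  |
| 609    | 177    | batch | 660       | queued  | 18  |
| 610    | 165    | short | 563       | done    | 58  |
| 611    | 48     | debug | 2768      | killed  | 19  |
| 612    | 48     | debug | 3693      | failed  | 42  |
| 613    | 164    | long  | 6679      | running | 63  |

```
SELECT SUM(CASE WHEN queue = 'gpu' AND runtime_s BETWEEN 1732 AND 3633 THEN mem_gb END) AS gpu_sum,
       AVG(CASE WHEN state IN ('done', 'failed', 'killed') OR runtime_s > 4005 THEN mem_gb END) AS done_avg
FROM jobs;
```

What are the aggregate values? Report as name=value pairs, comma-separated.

gpu_sum=428, done_avg=122.7777777778

[gpu_sum: queue = 'gpu' AND runtime_s BETWEEN 1732 AND 3633]
job_id=600: ✓ → 251
job_id=601: ✗
job_id=602: ✗
job_id=603: ✗
job_id=604: ✓ → 177
job_id=605: ✗
job_id=606: ✗
job_id=607: ✗
job_id=608: ✗
job_id=609: ✗
job_id=610: ✗
job_id=611: ✗
job_id=612: ✗
job_id=613: ✗
gpu_sum = 251 + 177 = 428
—
[done_avg: state IN ('done', 'failed', 'killed') OR runtime_s > 4005]
job_id=600: ✗
job_id=601: ✓ → 153
job_id=602: ✓ → 239
job_id=603: ✗
job_id=604: ✗
job_id=605: ✓ → 206
job_id=606: ✓ → 1
job_id=607: ✗
job_id=608: ✓ → 81
job_id=609: ✗
job_id=610: ✓ → 165
job_id=611: ✓ → 48
job_id=612: ✓ → 48
job_id=613: ✓ → 164
done_avg = (153 + 239 + 206 + 1 + 81 + 165 + 48 + 48 + 164) / 9 = 122.7777777778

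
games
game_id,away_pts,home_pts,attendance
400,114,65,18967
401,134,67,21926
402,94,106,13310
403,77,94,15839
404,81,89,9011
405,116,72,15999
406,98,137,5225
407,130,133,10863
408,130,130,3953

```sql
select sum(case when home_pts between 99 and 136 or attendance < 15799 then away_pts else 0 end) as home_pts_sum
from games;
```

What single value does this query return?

533

game_id=400: ✗
game_id=401: ✗
game_id=402: ✓ → 94
game_id=403: ✗
game_id=404: ✓ → 81
game_id=405: ✗
game_id=406: ✓ → 98
game_id=407: ✓ → 130
game_id=408: ✓ → 130
home_pts_sum = 94 + 81 + 98 + 130 + 130 = 533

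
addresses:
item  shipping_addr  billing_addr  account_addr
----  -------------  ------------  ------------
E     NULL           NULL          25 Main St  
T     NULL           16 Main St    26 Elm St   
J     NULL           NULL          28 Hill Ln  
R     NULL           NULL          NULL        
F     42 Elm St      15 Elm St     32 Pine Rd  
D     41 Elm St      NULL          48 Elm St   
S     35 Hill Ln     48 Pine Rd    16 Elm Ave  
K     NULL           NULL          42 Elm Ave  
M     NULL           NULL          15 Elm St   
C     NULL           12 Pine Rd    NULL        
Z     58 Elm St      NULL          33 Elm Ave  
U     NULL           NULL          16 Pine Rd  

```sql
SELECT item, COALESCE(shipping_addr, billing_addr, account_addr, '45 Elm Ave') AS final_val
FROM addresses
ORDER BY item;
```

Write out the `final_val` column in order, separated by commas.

12 Pine Rd, 41 Elm St, 25 Main St, 42 Elm St, 28 Hill Ln, 42 Elm Ave, 15 Elm St, 45 Elm Ave, 35 Hill Ln, 16 Main St, 16 Pine Rd, 58 Elm St

item=C: shipping_addr=NULL, billing_addr=12 Pine Rd → 12 Pine Rd
item=D: shipping_addr=41 Elm St → 41 Elm St
item=E: shipping_addr=NULL, billing_addr=NULL, account_addr=25 Main St → 25 Main St
item=F: shipping_addr=42 Elm St → 42 Elm St
item=J: shipping_addr=NULL, billing_addr=NULL, account_addr=28 Hill Ln → 28 Hill Ln
item=K: shipping_addr=NULL, billing_addr=NULL, account_addr=42 Elm Ave → 42 Elm Ave
item=M: shipping_addr=NULL, billing_addr=NULL, account_addr=15 Elm St → 15 Elm St
item=R: shipping_addr=NULL, billing_addr=NULL, account_addr=NULL, → literal 45 Elm Ave → 45 Elm Ave
item=S: shipping_addr=35 Hill Ln → 35 Hill Ln
item=T: shipping_addr=NULL, billing_addr=16 Main St → 16 Main St
item=U: shipping_addr=NULL, billing_addr=NULL, account_addr=16 Pine Rd → 16 Pine Rd
item=Z: shipping_addr=58 Elm St → 58 Elm St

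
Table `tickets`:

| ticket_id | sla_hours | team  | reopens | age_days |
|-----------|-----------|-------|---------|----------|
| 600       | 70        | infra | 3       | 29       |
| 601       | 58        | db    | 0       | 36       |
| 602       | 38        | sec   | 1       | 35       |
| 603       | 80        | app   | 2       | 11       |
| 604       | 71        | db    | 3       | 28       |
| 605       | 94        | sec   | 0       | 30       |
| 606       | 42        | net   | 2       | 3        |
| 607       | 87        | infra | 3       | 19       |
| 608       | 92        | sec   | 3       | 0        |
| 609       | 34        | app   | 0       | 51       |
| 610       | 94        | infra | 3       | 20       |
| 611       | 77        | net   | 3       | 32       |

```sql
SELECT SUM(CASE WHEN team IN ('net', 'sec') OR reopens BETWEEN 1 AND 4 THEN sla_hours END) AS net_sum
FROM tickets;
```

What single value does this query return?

ticket_id=600: ✓ → 70
ticket_id=601: ✗
ticket_id=602: ✓ → 38
ticket_id=603: ✓ → 80
ticket_id=604: ✓ → 71
ticket_id=605: ✓ → 94
ticket_id=606: ✓ → 42
ticket_id=607: ✓ → 87
ticket_id=608: ✓ → 92
ticket_id=609: ✗
ticket_id=610: ✓ → 94
ticket_id=611: ✓ → 77
net_sum = 70 + 38 + 80 + 71 + 94 + 42 + 87 + 92 + 94 + 77 = 745

745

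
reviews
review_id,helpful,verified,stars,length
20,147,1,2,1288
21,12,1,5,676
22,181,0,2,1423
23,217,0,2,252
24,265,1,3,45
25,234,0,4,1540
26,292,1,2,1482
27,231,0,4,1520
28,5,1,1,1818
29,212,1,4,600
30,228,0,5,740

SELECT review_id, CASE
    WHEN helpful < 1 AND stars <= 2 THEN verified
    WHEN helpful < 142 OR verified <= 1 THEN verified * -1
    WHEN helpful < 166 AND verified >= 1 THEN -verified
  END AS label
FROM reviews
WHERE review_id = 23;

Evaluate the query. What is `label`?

review_id = 23: helpful=217, verified=0, stars=2, length=252.
helpful < 1 AND stars <= 2 → false
helpful < 142 OR verified <= 1 → true → 0

0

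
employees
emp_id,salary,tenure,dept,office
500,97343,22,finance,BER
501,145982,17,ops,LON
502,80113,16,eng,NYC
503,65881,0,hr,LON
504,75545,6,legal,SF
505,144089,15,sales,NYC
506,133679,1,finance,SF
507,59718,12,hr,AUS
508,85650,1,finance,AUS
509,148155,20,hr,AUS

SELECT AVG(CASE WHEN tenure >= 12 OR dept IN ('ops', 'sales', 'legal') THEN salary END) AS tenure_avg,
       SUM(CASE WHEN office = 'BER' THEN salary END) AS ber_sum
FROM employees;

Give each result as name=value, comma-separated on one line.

[tenure_avg: tenure >= 12 OR dept IN ('ops', 'sales', 'legal')]
emp_id=500: ✓ → 97343
emp_id=501: ✓ → 145982
emp_id=502: ✓ → 80113
emp_id=503: ✗
emp_id=504: ✓ → 75545
emp_id=505: ✓ → 144089
emp_id=506: ✗
emp_id=507: ✓ → 59718
emp_id=508: ✗
emp_id=509: ✓ → 148155
tenure_avg = (97343 + 145982 + 80113 + 75545 + 144089 + 59718 + 148155) / 7 = 107277.8571428571
—
[ber_sum: office = 'BER']
emp_id=500: ✓ → 97343
emp_id=501: ✗
emp_id=502: ✗
emp_id=503: ✗
emp_id=504: ✗
emp_id=505: ✗
emp_id=506: ✗
emp_id=507: ✗
emp_id=508: ✗
emp_id=509: ✗
ber_sum = 97343

tenure_avg=107277.8571428571, ber_sum=97343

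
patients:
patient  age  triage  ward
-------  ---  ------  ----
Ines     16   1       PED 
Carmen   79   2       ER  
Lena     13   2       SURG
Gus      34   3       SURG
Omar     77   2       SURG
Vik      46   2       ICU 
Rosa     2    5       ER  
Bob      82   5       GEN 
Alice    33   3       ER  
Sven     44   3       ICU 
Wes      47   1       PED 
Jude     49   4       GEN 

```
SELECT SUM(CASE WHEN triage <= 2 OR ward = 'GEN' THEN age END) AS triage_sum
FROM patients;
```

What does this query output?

patient=Ines: ✓ → 16
patient=Carmen: ✓ → 79
patient=Lena: ✓ → 13
patient=Gus: ✗
patient=Omar: ✓ → 77
patient=Vik: ✓ → 46
patient=Rosa: ✗
patient=Bob: ✓ → 82
patient=Alice: ✗
patient=Sven: ✗
patient=Wes: ✓ → 47
patient=Jude: ✓ → 49
triage_sum = 16 + 79 + 13 + 77 + 46 + 82 + 47 + 49 = 409

409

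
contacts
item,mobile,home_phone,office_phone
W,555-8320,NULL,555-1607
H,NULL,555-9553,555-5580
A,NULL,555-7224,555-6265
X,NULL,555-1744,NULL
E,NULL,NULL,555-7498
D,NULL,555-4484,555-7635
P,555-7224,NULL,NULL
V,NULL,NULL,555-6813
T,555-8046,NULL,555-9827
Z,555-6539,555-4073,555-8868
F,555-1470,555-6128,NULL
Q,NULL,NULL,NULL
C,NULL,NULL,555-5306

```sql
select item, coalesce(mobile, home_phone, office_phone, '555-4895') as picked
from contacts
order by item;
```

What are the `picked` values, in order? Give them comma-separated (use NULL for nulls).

555-7224, 555-5306, 555-4484, 555-7498, 555-1470, 555-9553, 555-7224, 555-4895, 555-8046, 555-6813, 555-8320, 555-1744, 555-6539

item=A: mobile=NULL, home_phone=555-7224 → 555-7224
item=C: mobile=NULL, home_phone=NULL, office_phone=555-5306 → 555-5306
item=D: mobile=NULL, home_phone=555-4484 → 555-4484
item=E: mobile=NULL, home_phone=NULL, office_phone=555-7498 → 555-7498
item=F: mobile=555-1470 → 555-1470
item=H: mobile=NULL, home_phone=555-9553 → 555-9553
item=P: mobile=555-7224 → 555-7224
item=Q: mobile=NULL, home_phone=NULL, office_phone=NULL, → literal 555-4895 → 555-4895
item=T: mobile=555-8046 → 555-8046
item=V: mobile=NULL, home_phone=NULL, office_phone=555-6813 → 555-6813
item=W: mobile=555-8320 → 555-8320
item=X: mobile=NULL, home_phone=555-1744 → 555-1744
item=Z: mobile=555-6539 → 555-6539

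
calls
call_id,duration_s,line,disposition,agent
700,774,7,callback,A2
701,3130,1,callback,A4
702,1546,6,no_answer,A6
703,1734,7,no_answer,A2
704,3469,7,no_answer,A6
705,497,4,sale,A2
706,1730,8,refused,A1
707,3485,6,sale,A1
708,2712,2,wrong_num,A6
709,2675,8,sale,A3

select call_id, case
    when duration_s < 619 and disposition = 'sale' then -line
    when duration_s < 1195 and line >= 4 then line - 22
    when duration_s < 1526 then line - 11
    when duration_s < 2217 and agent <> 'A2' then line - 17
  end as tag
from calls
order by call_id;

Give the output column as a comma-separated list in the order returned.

-15, NULL, -11, NULL, NULL, -4, -9, NULL, NULL, NULL

call_id=700: duration_s < 1195 and line >= 4 → -15
call_id=701: (no match → NULL) → NULL
call_id=702: duration_s < 2217 and agent <> 'A2' → -11
call_id=703: (no match → NULL) → NULL
call_id=704: (no match → NULL) → NULL
call_id=705: duration_s < 619 and disposition = 'sale' → -4
call_id=706: duration_s < 2217 and agent <> 'A2' → -9
call_id=707: (no match → NULL) → NULL
call_id=708: (no match → NULL) → NULL
call_id=709: (no match → NULL) → NULL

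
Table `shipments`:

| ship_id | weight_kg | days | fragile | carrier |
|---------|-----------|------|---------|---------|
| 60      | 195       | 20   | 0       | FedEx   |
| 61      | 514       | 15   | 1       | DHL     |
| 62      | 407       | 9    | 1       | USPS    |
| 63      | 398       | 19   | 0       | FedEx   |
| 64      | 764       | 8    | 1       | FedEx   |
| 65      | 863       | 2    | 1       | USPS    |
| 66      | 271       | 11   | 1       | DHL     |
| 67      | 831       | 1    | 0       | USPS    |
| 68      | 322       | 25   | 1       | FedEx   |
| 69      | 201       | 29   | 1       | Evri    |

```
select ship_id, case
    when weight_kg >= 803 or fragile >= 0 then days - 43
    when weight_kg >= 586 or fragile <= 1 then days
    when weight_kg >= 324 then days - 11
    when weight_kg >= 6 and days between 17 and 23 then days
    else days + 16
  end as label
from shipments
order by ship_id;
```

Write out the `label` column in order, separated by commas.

ship_id=60: weight_kg >= 803 or fragile >= 0 → -23
ship_id=61: weight_kg >= 803 or fragile >= 0 → -28
ship_id=62: weight_kg >= 803 or fragile >= 0 → -34
ship_id=63: weight_kg >= 803 or fragile >= 0 → -24
ship_id=64: weight_kg >= 803 or fragile >= 0 → -35
ship_id=65: weight_kg >= 803 or fragile >= 0 → -41
ship_id=66: weight_kg >= 803 or fragile >= 0 → -32
ship_id=67: weight_kg >= 803 or fragile >= 0 → -42
ship_id=68: weight_kg >= 803 or fragile >= 0 → -18
ship_id=69: weight_kg >= 803 or fragile >= 0 → -14

-23, -28, -34, -24, -35, -41, -32, -42, -18, -14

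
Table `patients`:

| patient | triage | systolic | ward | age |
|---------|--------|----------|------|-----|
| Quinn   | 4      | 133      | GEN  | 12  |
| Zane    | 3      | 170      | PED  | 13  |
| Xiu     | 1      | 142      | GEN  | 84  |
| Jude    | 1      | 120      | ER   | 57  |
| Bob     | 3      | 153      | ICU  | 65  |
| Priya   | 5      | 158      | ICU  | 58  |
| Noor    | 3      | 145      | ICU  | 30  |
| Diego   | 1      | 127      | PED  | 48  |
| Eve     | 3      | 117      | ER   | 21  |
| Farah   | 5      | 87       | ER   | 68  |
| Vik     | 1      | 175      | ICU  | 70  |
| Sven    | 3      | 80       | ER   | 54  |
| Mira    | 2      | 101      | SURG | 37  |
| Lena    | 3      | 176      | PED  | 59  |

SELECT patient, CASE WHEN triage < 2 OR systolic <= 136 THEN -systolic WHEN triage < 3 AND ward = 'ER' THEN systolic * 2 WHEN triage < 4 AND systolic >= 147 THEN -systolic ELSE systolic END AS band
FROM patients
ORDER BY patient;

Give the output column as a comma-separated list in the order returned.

patient=Bob: triage < 4 AND systolic >= 147 → -153
patient=Diego: triage < 2 OR systolic <= 136 → -127
patient=Eve: triage < 2 OR systolic <= 136 → -117
patient=Farah: triage < 2 OR systolic <= 136 → -87
patient=Jude: triage < 2 OR systolic <= 136 → -120
patient=Lena: triage < 4 AND systolic >= 147 → -176
patient=Mira: triage < 2 OR systolic <= 136 → -101
patient=Noor: ELSE → 145
patient=Priya: ELSE → 158
patient=Quinn: triage < 2 OR systolic <= 136 → -133
patient=Sven: triage < 2 OR systolic <= 136 → -80
patient=Vik: triage < 2 OR systolic <= 136 → -175
patient=Xiu: triage < 2 OR systolic <= 136 → -142
patient=Zane: triage < 4 AND systolic >= 147 → -170

-153, -127, -117, -87, -120, -176, -101, 145, 158, -133, -80, -175, -142, -170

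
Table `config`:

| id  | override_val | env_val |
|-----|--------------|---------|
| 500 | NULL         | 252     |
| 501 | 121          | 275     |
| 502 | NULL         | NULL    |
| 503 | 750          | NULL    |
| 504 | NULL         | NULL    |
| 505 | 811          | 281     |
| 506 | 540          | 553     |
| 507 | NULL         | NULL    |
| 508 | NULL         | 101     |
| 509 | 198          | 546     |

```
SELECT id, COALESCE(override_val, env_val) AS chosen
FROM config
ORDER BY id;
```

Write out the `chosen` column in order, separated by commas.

id=500: override_val=NULL, env_val=252 → 252
id=501: override_val=121 → 121
id=502: override_val=NULL, env_val=NULL (all NULL) → NULL
id=503: override_val=750 → 750
id=504: override_val=NULL, env_val=NULL (all NULL) → NULL
id=505: override_val=811 → 811
id=506: override_val=540 → 540
id=507: override_val=NULL, env_val=NULL (all NULL) → NULL
id=508: override_val=NULL, env_val=101 → 101
id=509: override_val=198 → 198

252, 121, NULL, 750, NULL, 811, 540, NULL, 101, 198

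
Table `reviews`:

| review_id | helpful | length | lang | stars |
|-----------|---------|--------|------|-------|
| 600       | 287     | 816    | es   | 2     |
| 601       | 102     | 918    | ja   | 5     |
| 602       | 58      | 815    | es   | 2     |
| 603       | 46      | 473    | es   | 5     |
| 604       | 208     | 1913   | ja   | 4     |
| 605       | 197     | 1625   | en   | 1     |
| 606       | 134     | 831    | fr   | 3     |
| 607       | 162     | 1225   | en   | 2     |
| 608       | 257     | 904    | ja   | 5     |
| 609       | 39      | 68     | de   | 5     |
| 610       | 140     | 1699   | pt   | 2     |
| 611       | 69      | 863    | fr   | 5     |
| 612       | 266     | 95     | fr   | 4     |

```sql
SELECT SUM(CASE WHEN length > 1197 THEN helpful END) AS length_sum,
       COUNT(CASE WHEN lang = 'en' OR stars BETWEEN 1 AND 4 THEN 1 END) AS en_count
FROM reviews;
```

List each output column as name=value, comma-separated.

[length_sum: length > 1197]
review_id=600: ✗
review_id=601: ✗
review_id=602: ✗
review_id=603: ✗
review_id=604: ✓ → 208
review_id=605: ✓ → 197
review_id=606: ✗
review_id=607: ✓ → 162
review_id=608: ✗
review_id=609: ✗
review_id=610: ✓ → 140
review_id=611: ✗
review_id=612: ✗
length_sum = 208 + 197 + 162 + 140 = 707
—
[en_count: lang = 'en' OR stars BETWEEN 1 AND 4]
review_id=600: ✓ → 1
review_id=601: ✗
review_id=602: ✓ → 1
review_id=603: ✗
review_id=604: ✓ → 1
review_id=605: ✓ → 1
review_id=606: ✓ → 1
review_id=607: ✓ → 1
review_id=608: ✗
review_id=609: ✗
review_id=610: ✓ → 1
review_id=611: ✗
review_id=612: ✓ → 1
en_count = COUNT(1, 1, 1, 1, 1, 1, 1, 1) = 8

length_sum=707, en_count=8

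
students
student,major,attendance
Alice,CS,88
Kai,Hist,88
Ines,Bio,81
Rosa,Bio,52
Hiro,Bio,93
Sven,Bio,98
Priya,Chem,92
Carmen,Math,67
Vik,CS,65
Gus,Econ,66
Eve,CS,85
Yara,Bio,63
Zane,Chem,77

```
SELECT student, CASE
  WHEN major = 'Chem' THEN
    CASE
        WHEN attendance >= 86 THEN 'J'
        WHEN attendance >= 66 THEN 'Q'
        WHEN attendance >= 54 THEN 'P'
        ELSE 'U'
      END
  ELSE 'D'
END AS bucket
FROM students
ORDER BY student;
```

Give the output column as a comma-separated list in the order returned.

student=Alice: major='CS' → outer ELSE → D
student=Carmen: major='Math' → outer ELSE → D
student=Eve: major='CS' → outer ELSE → D
student=Gus: major='Econ' → outer ELSE → D
student=Hiro: major='Bio' → outer ELSE → D
student=Ines: major='Bio' → outer ELSE → D
student=Kai: major='Hist' → outer ELSE → D
student=Priya: major='Chem' → inner[attendance >= 86] → J
student=Rosa: major='Bio' → outer ELSE → D
student=Sven: major='Bio' → outer ELSE → D
student=Vik: major='CS' → outer ELSE → D
student=Yara: major='Bio' → outer ELSE → D
student=Zane: major='Chem' → inner[attendance >= 66] → Q

D, D, D, D, D, D, D, J, D, D, D, D, Q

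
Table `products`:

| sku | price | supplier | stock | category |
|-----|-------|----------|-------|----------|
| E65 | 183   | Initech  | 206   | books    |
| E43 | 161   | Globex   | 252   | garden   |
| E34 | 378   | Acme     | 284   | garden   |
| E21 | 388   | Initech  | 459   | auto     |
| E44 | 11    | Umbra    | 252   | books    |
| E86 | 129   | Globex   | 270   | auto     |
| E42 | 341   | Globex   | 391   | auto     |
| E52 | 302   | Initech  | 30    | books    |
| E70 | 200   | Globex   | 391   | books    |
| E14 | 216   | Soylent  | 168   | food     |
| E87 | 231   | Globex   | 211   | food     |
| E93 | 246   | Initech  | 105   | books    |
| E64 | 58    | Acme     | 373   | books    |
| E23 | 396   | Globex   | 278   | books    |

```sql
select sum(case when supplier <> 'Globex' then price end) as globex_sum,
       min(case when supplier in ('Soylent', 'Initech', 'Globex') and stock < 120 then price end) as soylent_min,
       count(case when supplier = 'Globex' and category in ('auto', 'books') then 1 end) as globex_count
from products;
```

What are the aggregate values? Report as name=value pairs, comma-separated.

globex_sum=1782, soylent_min=246, globex_count=4

[globex_sum: supplier <> 'Globex']
sku=E65: ✓ → 183
sku=E43: ✗
sku=E34: ✓ → 378
sku=E21: ✓ → 388
sku=E44: ✓ → 11
sku=E86: ✗
sku=E42: ✗
sku=E52: ✓ → 302
sku=E70: ✗
sku=E14: ✓ → 216
sku=E87: ✗
sku=E93: ✓ → 246
sku=E64: ✓ → 58
sku=E23: ✗
globex_sum = 183 + 378 + 388 + 11 + 302 + 216 + 246 + 58 = 1782
—
[soylent_min: supplier in ('Soylent', 'Initech', 'Globex') and stock < 120]
sku=E65: ✗
sku=E43: ✗
sku=E34: ✗
sku=E21: ✗
sku=E44: ✗
sku=E86: ✗
sku=E42: ✗
sku=E52: ✓ → 302
sku=E70: ✗
sku=E14: ✗
sku=E87: ✗
sku=E93: ✓ → 246
sku=E64: ✗
sku=E23: ✗
soylent_min = MIN(302, 246) = 246
—
[globex_count: supplier = 'Globex' and category in ('auto', 'books')]
sku=E65: ✗
sku=E43: ✗
sku=E34: ✗
sku=E21: ✗
sku=E44: ✗
sku=E86: ✓ → 1
sku=E42: ✓ → 1
sku=E52: ✗
sku=E70: ✓ → 1
sku=E14: ✗
sku=E87: ✗
sku=E93: ✗
sku=E64: ✗
sku=E23: ✓ → 1
globex_count = COUNT(1, 1, 1, 1) = 4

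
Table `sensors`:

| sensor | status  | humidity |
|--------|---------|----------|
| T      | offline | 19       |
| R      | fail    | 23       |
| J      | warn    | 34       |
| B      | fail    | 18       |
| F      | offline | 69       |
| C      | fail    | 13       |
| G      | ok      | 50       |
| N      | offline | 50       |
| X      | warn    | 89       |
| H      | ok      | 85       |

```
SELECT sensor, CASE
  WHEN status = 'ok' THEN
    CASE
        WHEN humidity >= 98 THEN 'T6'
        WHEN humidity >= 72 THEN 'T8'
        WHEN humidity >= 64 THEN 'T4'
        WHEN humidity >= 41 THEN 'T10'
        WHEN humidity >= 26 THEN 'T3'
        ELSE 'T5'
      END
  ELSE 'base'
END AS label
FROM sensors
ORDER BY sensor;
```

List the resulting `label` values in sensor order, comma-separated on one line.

base, base, base, T10, T8, base, base, base, base, base

sensor=B: status='fail' → outer ELSE → base
sensor=C: status='fail' → outer ELSE → base
sensor=F: status='offline' → outer ELSE → base
sensor=G: status='ok' → inner[humidity >= 41] → T10
sensor=H: status='ok' → inner[humidity >= 72] → T8
sensor=J: status='warn' → outer ELSE → base
sensor=N: status='offline' → outer ELSE → base
sensor=R: status='fail' → outer ELSE → base
sensor=T: status='offline' → outer ELSE → base
sensor=X: status='warn' → outer ELSE → base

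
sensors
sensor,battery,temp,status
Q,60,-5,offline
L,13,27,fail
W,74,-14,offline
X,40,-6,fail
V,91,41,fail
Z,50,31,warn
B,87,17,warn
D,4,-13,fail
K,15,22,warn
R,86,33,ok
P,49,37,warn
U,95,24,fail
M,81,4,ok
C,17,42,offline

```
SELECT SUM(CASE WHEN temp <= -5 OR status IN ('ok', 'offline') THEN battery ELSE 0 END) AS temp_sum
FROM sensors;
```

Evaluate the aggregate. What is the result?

362

sensor=Q: ✓ → 60
sensor=L: ✗
sensor=W: ✓ → 74
sensor=X: ✓ → 40
sensor=V: ✗
sensor=Z: ✗
sensor=B: ✗
sensor=D: ✓ → 4
sensor=K: ✗
sensor=R: ✓ → 86
sensor=P: ✗
sensor=U: ✗
sensor=M: ✓ → 81
sensor=C: ✓ → 17
temp_sum = 60 + 74 + 40 + 4 + 86 + 81 + 17 = 362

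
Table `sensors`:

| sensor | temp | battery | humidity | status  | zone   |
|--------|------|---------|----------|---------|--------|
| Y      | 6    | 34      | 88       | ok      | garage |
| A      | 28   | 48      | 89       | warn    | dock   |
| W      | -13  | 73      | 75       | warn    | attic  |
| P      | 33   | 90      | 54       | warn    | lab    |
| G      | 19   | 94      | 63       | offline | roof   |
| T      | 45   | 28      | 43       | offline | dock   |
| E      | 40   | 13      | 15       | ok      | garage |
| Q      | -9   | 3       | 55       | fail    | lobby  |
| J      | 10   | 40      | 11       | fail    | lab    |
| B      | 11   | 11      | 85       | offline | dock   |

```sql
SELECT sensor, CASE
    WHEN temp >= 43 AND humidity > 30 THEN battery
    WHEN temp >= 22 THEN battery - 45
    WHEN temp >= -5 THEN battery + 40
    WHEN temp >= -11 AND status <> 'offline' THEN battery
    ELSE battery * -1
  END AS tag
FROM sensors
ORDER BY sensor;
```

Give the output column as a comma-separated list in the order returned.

sensor=A: temp >= 22 → 3
sensor=B: temp >= -5 → 51
sensor=E: temp >= 22 → -32
sensor=G: temp >= -5 → 134
sensor=J: temp >= -5 → 80
sensor=P: temp >= 22 → 45
sensor=Q: temp >= -11 AND status <> 'offline' → 3
sensor=T: temp >= 43 AND humidity > 30 → 28
sensor=W: ELSE → -73
sensor=Y: temp >= -5 → 74

3, 51, -32, 134, 80, 45, 3, 28, -73, 74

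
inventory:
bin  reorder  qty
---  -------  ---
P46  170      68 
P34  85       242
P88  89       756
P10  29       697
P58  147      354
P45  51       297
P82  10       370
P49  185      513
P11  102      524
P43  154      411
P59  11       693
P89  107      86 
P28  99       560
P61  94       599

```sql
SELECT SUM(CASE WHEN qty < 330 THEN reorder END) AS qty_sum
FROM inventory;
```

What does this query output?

bin=P46: ✓ → 170
bin=P34: ✓ → 85
bin=P88: ✗
bin=P10: ✗
bin=P58: ✗
bin=P45: ✓ → 51
bin=P82: ✗
bin=P49: ✗
bin=P11: ✗
bin=P43: ✗
bin=P59: ✗
bin=P89: ✓ → 107
bin=P28: ✗
bin=P61: ✗
qty_sum = 170 + 85 + 51 + 107 = 413

413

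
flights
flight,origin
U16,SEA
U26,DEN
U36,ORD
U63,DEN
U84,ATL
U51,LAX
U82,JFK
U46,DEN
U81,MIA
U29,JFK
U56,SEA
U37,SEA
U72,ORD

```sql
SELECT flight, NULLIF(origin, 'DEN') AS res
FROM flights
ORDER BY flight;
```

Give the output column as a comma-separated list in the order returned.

flight=U16: origin=SEA vs DEN: differ → SEA
flight=U26: origin=DEN vs DEN: equal → NULL
flight=U29: origin=JFK vs DEN: differ → JFK
flight=U36: origin=ORD vs DEN: differ → ORD
flight=U37: origin=SEA vs DEN: differ → SEA
flight=U46: origin=DEN vs DEN: equal → NULL
flight=U51: origin=LAX vs DEN: differ → LAX
flight=U56: origin=SEA vs DEN: differ → SEA
flight=U63: origin=DEN vs DEN: equal → NULL
flight=U72: origin=ORD vs DEN: differ → ORD
flight=U81: origin=MIA vs DEN: differ → MIA
flight=U82: origin=JFK vs DEN: differ → JFK
flight=U84: origin=ATL vs DEN: differ → ATL

SEA, NULL, JFK, ORD, SEA, NULL, LAX, SEA, NULL, ORD, MIA, JFK, ATL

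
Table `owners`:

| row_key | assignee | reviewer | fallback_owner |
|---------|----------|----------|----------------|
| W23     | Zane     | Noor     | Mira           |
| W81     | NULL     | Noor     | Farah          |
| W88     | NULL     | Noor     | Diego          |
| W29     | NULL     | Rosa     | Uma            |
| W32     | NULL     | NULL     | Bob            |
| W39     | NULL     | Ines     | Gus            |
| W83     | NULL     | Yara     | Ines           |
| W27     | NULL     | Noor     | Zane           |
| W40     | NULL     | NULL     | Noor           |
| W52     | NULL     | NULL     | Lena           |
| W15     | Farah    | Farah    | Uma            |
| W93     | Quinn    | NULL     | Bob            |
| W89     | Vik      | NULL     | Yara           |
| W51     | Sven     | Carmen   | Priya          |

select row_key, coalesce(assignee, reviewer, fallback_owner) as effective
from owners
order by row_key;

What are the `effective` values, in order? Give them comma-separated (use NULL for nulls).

Farah, Zane, Noor, Rosa, Bob, Ines, Noor, Sven, Lena, Noor, Yara, Noor, Vik, Quinn

row_key=W15: assignee=Farah → Farah
row_key=W23: assignee=Zane → Zane
row_key=W27: assignee=NULL, reviewer=Noor → Noor
row_key=W29: assignee=NULL, reviewer=Rosa → Rosa
row_key=W32: assignee=NULL, reviewer=NULL, fallback_owner=Bob → Bob
row_key=W39: assignee=NULL, reviewer=Ines → Ines
row_key=W40: assignee=NULL, reviewer=NULL, fallback_owner=Noor → Noor
row_key=W51: assignee=Sven → Sven
row_key=W52: assignee=NULL, reviewer=NULL, fallback_owner=Lena → Lena
row_key=W81: assignee=NULL, reviewer=Noor → Noor
row_key=W83: assignee=NULL, reviewer=Yara → Yara
row_key=W88: assignee=NULL, reviewer=Noor → Noor
row_key=W89: assignee=Vik → Vik
row_key=W93: assignee=Quinn → Quinn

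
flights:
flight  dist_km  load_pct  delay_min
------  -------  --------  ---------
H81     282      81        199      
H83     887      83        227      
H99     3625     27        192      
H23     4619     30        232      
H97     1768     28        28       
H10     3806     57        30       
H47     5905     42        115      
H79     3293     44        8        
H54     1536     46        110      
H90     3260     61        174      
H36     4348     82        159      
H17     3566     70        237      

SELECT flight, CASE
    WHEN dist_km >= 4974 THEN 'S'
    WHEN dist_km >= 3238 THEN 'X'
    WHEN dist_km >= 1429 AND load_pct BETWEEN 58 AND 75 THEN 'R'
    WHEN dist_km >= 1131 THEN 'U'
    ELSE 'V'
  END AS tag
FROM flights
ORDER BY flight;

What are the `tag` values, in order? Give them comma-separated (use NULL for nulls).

flight=H10: dist_km >= 3238 → X
flight=H17: dist_km >= 3238 → X
flight=H23: dist_km >= 3238 → X
flight=H36: dist_km >= 3238 → X
flight=H47: dist_km >= 4974 → S
flight=H54: dist_km >= 1131 → U
flight=H79: dist_km >= 3238 → X
flight=H81: ELSE → V
flight=H83: ELSE → V
flight=H90: dist_km >= 3238 → X
flight=H97: dist_km >= 1131 → U
flight=H99: dist_km >= 3238 → X

X, X, X, X, S, U, X, V, V, X, U, X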